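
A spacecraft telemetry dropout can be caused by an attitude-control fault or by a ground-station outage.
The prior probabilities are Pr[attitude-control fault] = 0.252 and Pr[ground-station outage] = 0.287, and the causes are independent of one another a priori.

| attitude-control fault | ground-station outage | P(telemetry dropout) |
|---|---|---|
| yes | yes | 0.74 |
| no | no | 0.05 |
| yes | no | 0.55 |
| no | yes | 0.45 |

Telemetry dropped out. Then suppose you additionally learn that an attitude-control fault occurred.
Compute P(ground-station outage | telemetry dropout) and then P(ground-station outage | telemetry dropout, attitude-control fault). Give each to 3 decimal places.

Weight on ground-station outage=true, given the evidence: 0.096604 + 0.053520 = 0.150124
The normalizing constant is 0.05×0.748×0.713 + 0.45×0.748×0.287 + 0.55×0.252×0.713 + 0.74×0.252×0.287 = 0.275612
P(ground-station outage | telemetry dropout) = 0.150124/0.275612 ≈ 0.545

Now also conditioning on attitude-control fault=true:
P(telemetry dropout | attitude-control fault) = 0.55*0.713 + 0.74*0.287 = 0.392150 + 0.212380 = 0.604530
Of this, 0.212380 comes from 0.74*0.287 (the ground-station outage=true cases).
P(ground-station outage | telemetry dropout, attitude-control fault) = 0.212380 / 0.604530 ≈ 0.351
— attitude-control fault explains away the evidence for ground-station outage.

P(ground-station outage | telemetry dropout) ≈ 0.545; P(ground-station outage | telemetry dropout, attitude-control fault) ≈ 0.351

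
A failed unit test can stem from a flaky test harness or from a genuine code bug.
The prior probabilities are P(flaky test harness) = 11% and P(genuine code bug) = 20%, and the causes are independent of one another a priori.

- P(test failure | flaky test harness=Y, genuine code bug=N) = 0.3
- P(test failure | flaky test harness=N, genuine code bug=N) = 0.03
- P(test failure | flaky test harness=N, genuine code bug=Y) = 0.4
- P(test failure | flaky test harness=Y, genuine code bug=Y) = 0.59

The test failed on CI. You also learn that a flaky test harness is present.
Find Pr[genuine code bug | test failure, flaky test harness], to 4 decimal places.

Pr[genuine code bug | test failure, flaky test harness] ≈ 0.3296

For the numerator, keep only genuine code bug=true terms: 0.59·0.2 = 0.118000
Normalizer over all consistent configurations: 0.3·0.8 + 0.59·0.2 = 0.358000
Posterior = 0.118000 / 0.358000 ≈ 0.3296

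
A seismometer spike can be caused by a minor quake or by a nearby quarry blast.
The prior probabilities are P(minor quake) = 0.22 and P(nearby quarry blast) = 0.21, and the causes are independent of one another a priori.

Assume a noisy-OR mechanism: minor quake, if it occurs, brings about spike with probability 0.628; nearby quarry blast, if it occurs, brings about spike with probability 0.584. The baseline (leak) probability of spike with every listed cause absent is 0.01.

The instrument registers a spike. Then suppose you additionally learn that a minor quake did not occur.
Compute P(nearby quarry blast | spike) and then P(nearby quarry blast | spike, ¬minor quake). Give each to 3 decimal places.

P(nearby quarry blast | spike) ≈ 0.539; P(nearby quarry blast | spike, ¬minor quake) ≈ 0.940

Under noisy-OR, P(spike | causes) = 1 − (1−0.01)·∏(1−qᵢ) over the active causes.
Numerator (weight on configurations with nearby quarry blast): 0.096341 + 0.039122 = 0.135463
Denominator P(spike): 0.01×0.78×0.79 + 0.58816×0.78×0.21 + 0.63172×0.22×0.79 + 0.846796×0.22×0.21 = 0.251418
P(nearby quarry blast | spike) = 0.135463/0.251418 ≈ 0.539

Now also conditioning on minor quake≠true:
P(spike | ¬minor quake) = 0.01·0.79 + 0.58816·0.21 = 0.007900 + 0.123514 = 0.131414
Of this, 0.123514 comes from 0.58816·0.21 (the nearby quarry blast=true cases).
P(nearby quarry blast | spike, ¬minor quake) = 0.123514 / 0.131414 ≈ 0.940
Ruling out minor quake raises the posterior on nearby quarry blast — the flip side of explaining away.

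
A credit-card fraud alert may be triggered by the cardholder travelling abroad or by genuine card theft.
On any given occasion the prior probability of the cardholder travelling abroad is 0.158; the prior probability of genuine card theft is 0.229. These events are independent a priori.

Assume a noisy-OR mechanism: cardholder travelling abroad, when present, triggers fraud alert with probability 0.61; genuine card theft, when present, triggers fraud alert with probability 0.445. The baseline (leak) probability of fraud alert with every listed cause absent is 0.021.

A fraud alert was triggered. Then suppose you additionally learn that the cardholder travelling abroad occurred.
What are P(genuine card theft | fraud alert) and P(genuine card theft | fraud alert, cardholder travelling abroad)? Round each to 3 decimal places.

P(genuine card theft | fraud alert) ≈ 0.567; P(genuine card theft | fraud alert, cardholder travelling abroad) ≈ 0.275

Under noisy-OR, P(fraud alert | causes) = 1 − (1−0.021)·∏(1−qᵢ) over the active causes.
P(fraud alert) = 0.021×0.842×0.771 + 0.456655×0.842×0.229 + 0.61819×0.158×0.771 + 0.788095×0.158×0.229 = 0.013633 + 0.088051 + 0.075307 + 0.028515 = 0.205506
Restricting to configurations with genuine card theft present: 0.088051 + 0.028515 = 0.116566.
Hence the posterior is 0.116566/0.205506 ≈ 0.567.

Now condition on the additional information:
P(fraud alert | cardholder travelling abroad) = 0.61819×0.771 + 0.788095×0.229 = 0.476624 + 0.180474 = 0.657098
Restricting to configurations with genuine card theft present: 0.788095×0.229 = 0.180474.
P(genuine card theft | fraud alert, cardholder travelling abroad) = 0.180474 / 0.657098 ≈ 0.275
The drop from 0.567 to 0.275 is the explaining-away (discounting) effect.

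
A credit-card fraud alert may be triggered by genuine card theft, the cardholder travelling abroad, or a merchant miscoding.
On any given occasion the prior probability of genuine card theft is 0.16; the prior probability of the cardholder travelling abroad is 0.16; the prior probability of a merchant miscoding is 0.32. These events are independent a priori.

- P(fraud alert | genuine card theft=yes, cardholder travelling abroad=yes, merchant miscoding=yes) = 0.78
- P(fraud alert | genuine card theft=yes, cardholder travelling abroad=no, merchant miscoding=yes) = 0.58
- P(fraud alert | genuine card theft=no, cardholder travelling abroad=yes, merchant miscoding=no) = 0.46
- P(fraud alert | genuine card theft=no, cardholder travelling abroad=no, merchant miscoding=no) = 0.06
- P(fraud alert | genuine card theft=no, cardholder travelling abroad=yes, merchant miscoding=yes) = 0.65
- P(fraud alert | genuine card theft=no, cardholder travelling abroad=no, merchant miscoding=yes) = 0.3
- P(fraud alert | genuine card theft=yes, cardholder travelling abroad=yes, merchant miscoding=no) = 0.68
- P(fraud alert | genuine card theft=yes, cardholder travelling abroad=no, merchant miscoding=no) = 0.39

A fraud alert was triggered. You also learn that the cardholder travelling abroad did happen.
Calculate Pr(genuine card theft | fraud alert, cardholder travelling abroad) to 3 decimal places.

Pr(genuine card theft | fraud alert, cardholder travelling abroad) ≈ 0.207

By total probability over the 4 (genuine card theft, merchant miscoding) configurations:
  P(fraud alert | cardholder travelling abroad) = 0.46×0.84×0.68 + 0.65×0.84×0.32 + 0.68×0.16×0.68 + 0.78×0.16×0.32
        = 0.262752 + 0.174720 + 0.073984 + 0.039936 = 0.551392
Configurations with genuine card theft contribute 0.113920, so
  P(genuine card theft | fraud alert, cardholder travelling abroad) = 0.113920 / 0.551392 ≈ 0.207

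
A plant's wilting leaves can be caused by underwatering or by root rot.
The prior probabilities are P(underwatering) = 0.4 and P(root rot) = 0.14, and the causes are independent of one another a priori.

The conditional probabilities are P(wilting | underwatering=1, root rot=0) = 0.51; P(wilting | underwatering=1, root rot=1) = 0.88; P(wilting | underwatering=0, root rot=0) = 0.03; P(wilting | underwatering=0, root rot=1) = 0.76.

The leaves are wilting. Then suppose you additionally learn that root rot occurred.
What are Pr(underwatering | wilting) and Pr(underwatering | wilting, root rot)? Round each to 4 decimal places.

Pr(underwatering | wilting) ≈ 0.7391; Pr(underwatering | wilting, root rot) ≈ 0.4356

Enumerate the 4 (underwatering, root rot) configurations and weight by the priors:
  P(wilting) = 0.03*0.6*0.86 + 0.76*0.6*0.14 + 0.51*0.4*0.86 + 0.88*0.4*0.14
        = 0.015480 + 0.063840 + 0.175440 + 0.049280 = 0.304040
Configurations with underwatering contribute 0.224720, so
  P(underwatering | wilting) = 0.224720 / 0.304040 ≈ 0.7391

Now also conditioning on root rot=true:
P(wilting | root rot) = 0.76·0.6 + 0.88·0.4 = 0.456000 + 0.352000 = 0.808000
Of this, 0.352000 comes from 0.88·0.4 (the underwatering=true cases).
Hence the posterior is 0.352000/0.808000 ≈ 0.4356.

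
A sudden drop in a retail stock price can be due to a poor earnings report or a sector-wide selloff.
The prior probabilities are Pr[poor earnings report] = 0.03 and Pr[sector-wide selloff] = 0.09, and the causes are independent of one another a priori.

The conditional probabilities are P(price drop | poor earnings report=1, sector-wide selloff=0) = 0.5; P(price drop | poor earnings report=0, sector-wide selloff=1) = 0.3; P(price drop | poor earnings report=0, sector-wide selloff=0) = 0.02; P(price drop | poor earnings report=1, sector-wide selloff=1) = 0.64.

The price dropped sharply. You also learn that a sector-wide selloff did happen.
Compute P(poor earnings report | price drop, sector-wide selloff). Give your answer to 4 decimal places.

P(poor earnings report | price drop, sector-wide selloff) ≈ 0.0619

P(price drop | sector-wide selloff) = 0.3·0.97 + 0.64·0.03 = 0.291000 + 0.019200 = 0.310200
Restricting to configurations with poor earnings report present: 0.64·0.03 = 0.019200.
P(poor earnings report | price drop, sector-wide selloff) = 0.019200 / 0.310200 ≈ 0.0619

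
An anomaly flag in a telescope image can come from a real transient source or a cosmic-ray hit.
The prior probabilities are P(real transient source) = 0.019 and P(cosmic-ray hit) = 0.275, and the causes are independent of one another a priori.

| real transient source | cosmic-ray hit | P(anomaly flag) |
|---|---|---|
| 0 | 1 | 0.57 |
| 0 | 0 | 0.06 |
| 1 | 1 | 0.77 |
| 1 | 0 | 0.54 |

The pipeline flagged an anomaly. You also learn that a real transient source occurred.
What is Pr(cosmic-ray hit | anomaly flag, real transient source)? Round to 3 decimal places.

Pr(cosmic-ray hit | anomaly flag, real transient source) ≈ 0.351

Weight on cosmic-ray hit=true, given the evidence: 0.77·0.275 = 0.211750
Normalizer over all consistent configurations: 0.54·0.725 + 0.77·0.275 = 0.603250
P(cosmic-ray hit | anomaly flag, real transient source) = 0.211750/0.603250 ≈ 0.351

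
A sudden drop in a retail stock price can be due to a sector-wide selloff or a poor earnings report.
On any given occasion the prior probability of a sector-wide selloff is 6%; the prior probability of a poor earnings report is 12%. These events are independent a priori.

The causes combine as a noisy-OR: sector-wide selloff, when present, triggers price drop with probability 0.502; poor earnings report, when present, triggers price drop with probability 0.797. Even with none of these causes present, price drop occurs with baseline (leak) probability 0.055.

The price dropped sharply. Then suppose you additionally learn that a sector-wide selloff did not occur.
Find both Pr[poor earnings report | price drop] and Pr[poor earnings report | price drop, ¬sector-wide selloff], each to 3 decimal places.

Pr[poor earnings report | price drop] ≈ 0.571; Pr[poor earnings report | price drop, ¬sector-wide selloff] ≈ 0.667

Under noisy-OR, P(price drop | causes) = 1 − (1−0.055)·∏(1−qᵢ) over the active causes.
Sum P(price drop|·) weighted by the priors over the 4 (sector-wide selloff, poor earnings report) configurations:
  P(price drop) = 0.055*0.94*0.88 + 0.808165*0.94*0.12 + 0.52939*0.06*0.88 + 0.904466*0.06*0.12
        = 0.045496 + 0.091161 + 0.027952 + 0.006512 = 0.171121
Keeping only the poor earnings report-present terms gives 0.097673, so
  P(poor earnings report | price drop) = 0.097673 / 0.171121 ≈ 0.571

With the extra evidence:
Enumerate both values of poor earnings report and weight by the priors:
  P(price drop | ¬sector-wide selloff) = 0.055·0.88 + 0.808165·0.12
        = 0.048400 + 0.096980 = 0.145380
Configurations with poor earnings report contribute 0.096980, so
  P(poor earnings report | price drop, ¬sector-wide selloff) = 0.096980 / 0.145380 ≈ 0.667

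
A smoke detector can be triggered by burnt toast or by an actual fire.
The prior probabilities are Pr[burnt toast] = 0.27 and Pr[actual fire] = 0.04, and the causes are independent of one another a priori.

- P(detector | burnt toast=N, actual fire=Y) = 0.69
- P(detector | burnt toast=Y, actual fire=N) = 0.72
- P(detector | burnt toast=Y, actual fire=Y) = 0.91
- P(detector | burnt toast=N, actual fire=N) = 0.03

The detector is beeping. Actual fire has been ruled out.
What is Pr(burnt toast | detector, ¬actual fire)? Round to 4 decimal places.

For the numerator, keep only burnt toast=true terms: 0.72×0.27 = 0.194400
The normalizing constant is 0.03×0.73 + 0.72×0.27 = 0.216300
P(burnt toast | detector, ¬actual fire) = 0.194400/0.216300 ≈ 0.8988

Pr(burnt toast | detector, ¬actual fire) ≈ 0.8988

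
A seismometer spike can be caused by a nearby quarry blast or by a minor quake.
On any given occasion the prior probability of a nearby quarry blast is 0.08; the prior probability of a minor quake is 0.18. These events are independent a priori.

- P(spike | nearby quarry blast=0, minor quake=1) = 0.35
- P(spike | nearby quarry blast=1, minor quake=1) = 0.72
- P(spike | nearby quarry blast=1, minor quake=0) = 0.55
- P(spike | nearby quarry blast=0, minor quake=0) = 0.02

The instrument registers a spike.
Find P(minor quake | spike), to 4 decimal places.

P(minor quake | spike) ≈ 0.5718

By total probability over the 4 (nearby quarry blast, minor quake) configurations:
  P(spike) = 0.02·0.92·0.82 + 0.35·0.92·0.18 + 0.55·0.08·0.82 + 0.72·0.08·0.18
        = 0.015088 + 0.057960 + 0.036080 + 0.010368 = 0.119496
Keeping only the minor quake-present terms gives 0.068328, so
  P(minor quake | spike) = 0.068328 / 0.119496 ≈ 0.5718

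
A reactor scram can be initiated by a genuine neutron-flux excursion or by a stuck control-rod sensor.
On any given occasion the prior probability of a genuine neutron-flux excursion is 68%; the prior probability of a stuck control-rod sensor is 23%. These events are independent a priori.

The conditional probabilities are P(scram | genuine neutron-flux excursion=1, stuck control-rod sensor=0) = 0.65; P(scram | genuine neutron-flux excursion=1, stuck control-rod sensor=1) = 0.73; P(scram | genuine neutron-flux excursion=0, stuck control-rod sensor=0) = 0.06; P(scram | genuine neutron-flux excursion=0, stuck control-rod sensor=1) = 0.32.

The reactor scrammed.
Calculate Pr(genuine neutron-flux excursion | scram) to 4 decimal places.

Sum P(scram|·) weighted by the priors over the 4 (genuine neutron-flux excursion, stuck control-rod sensor) configurations:
  P(scram) = 0.06*0.32*0.77 + 0.32*0.32*0.23 + 0.65*0.68*0.77 + 0.73*0.68*0.23
        = 0.014784 + 0.023552 + 0.340340 + 0.114172 = 0.492848
The terms with genuine neutron-flux excursion present sum to 0.454512, so
  P(genuine neutron-flux excursion | scram) = 0.454512 / 0.492848 ≈ 0.9222

Pr(genuine neutron-flux excursion | scram) ≈ 0.9222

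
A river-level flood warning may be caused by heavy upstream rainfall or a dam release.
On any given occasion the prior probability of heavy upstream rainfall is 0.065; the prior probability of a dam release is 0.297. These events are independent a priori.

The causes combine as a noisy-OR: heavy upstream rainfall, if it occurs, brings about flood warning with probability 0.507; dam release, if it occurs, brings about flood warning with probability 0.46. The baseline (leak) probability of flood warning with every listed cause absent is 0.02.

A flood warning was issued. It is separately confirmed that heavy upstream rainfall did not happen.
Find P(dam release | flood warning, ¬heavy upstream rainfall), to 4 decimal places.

Under noisy-OR, P(flood warning | causes) = 1 − (1−0.02)·∏(1−qᵢ) over the active causes.
P(flood warning | ¬heavy upstream rainfall) = 0.02·0.703 + 0.4708·0.297 = 0.014060 + 0.139828 = 0.153888
The dam release-present share is 0.4708·0.297 = 0.139828.
Hence the posterior is 0.139828/0.153888 ≈ 0.9086.

P(dam release | flood warning, ¬heavy upstream rainfall) ≈ 0.9086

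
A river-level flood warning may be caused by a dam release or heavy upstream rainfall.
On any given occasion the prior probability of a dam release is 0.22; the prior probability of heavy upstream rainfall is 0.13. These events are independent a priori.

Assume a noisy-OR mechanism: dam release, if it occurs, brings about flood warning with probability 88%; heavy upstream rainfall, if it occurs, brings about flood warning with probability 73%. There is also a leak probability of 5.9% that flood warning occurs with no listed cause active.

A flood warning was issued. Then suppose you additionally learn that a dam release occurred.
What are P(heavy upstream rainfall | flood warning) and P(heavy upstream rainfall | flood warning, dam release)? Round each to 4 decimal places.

P(heavy upstream rainfall | flood warning) ≈ 0.3300; P(heavy upstream rainfall | flood warning, dam release) ≈ 0.1404

Under noisy-OR, P(flood warning | causes) = 1 − (1−0.059)·∏(1−qᵢ) over the active causes.
Sum P(flood warning|·) weighted by the priors over the 4 (dam release, heavy upstream rainfall) configurations:
  P(flood warning) = 0.059·0.78·0.87 + 0.74593·0.78·0.13 + 0.88708·0.22·0.87 + 0.969512·0.22·0.13
        = 0.040037 + 0.075637 + 0.169787 + 0.027728 = 0.313189
Keeping only the heavy upstream rainfall-present terms gives 0.103365, so
  P(heavy upstream rainfall | flood warning) = 0.103365 / 0.313189 ≈ 0.3300

Now also conditioning on dam release=true:
By total probability over both values of heavy upstream rainfall:
  P(flood warning | dam release) = 0.88708·0.87 + 0.969512·0.13
        = 0.771760 + 0.126037 = 0.897797
Keeping only the heavy upstream rainfall-present terms gives 0.126037, so
  P(heavy upstream rainfall | flood warning, dam release) = 0.126037 / 0.897797 ≈ 0.1404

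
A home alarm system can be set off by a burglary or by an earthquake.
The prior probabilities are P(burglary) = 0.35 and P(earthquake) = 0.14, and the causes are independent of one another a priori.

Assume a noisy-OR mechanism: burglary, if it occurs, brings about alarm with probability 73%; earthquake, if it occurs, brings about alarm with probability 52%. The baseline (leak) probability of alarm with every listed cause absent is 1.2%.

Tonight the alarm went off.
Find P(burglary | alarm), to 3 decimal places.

P(burglary | alarm) ≈ 0.828

Under noisy-OR, P(alarm | causes) = 1 − (1−0.012)·∏(1−qᵢ) over the active causes.
P(alarm) = 0.012·0.65·0.86 + 0.52576·0.65·0.14 + 0.73324·0.35·0.86 + 0.871955·0.35·0.14 = 0.006708 + 0.047844 + 0.220705 + 0.042726 = 0.317983
Of this, 0.263431 comes from 0.220705 + 0.042726 (the burglary=true cases).
Hence the posterior is 0.263431/0.317983 ≈ 0.828.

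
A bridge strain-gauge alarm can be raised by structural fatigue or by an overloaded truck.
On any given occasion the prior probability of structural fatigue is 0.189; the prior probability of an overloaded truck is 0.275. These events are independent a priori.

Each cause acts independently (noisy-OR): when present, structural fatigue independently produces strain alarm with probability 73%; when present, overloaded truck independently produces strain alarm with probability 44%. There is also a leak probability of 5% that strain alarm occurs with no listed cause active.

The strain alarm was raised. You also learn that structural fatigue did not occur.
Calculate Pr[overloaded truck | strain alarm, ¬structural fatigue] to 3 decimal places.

Under noisy-OR, P(strain alarm | causes) = 1 − (1−0.05)·∏(1−qᵢ) over the active causes.
Sum P(strain alarm|·) weighted by the priors over both values of overloaded truck:
  P(strain alarm | ¬structural fatigue) = 0.05*0.725 + 0.468*0.275
        = 0.036250 + 0.128700 = 0.164950
Keeping only the overloaded truck-present terms gives 0.128700, so
  P(overloaded truck | strain alarm, ¬structural fatigue) = 0.128700 / 0.164950 ≈ 0.780

Pr[overloaded truck | strain alarm, ¬structural fatigue] ≈ 0.780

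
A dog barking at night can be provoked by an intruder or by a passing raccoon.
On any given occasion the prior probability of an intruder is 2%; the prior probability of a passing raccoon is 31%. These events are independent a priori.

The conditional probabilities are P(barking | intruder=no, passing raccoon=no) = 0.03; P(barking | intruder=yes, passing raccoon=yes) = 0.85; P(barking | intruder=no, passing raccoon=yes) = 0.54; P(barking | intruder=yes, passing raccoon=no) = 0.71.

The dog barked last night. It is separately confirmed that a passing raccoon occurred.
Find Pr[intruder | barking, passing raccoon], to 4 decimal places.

Pr[intruder | barking, passing raccoon] ≈ 0.0311

Weight on intruder=true, given the evidence: 0.85*0.02 = 0.017000
Normalizer over all consistent configurations: 0.54*0.98 + 0.85*0.02 = 0.546200
Posterior = 0.017000 / 0.546200 ≈ 0.0311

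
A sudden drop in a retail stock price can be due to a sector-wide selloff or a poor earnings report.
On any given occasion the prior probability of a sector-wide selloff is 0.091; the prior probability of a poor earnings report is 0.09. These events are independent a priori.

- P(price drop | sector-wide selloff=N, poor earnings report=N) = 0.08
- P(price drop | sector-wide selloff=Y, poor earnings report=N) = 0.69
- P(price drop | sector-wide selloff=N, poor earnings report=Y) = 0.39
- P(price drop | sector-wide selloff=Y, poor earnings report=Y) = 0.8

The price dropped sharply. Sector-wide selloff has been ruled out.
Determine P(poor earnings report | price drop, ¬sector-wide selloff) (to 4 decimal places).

P(poor earnings report | price drop, ¬sector-wide selloff) ≈ 0.3253

P(price drop | ¬sector-wide selloff) = 0.08·0.91 + 0.39·0.09 = 0.072800 + 0.035100 = 0.107900
Restricting to configurations with poor earnings report present: 0.39·0.09 = 0.035100.
P(poor earnings report | price drop, ¬sector-wide selloff) = 0.035100 / 0.107900 ≈ 0.3253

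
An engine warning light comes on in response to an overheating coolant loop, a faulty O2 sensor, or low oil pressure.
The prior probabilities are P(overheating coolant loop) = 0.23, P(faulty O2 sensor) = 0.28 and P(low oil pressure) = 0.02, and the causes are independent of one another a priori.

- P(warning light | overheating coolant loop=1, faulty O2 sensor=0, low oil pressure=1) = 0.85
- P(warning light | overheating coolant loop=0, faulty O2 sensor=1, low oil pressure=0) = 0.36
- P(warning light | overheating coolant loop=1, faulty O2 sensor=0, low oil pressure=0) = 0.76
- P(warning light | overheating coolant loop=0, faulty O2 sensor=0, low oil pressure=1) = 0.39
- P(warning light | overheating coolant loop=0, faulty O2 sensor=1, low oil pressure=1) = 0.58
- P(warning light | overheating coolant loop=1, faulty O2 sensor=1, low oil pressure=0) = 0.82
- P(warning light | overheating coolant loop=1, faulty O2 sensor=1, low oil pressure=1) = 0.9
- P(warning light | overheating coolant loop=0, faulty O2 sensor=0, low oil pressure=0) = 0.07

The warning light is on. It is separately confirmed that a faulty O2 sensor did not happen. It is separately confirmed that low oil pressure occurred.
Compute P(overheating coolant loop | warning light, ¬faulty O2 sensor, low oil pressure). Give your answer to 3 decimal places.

P(overheating coolant loop | warning light, ¬faulty O2 sensor, low oil pressure) ≈ 0.394

For the numerator, keep only overheating coolant loop=true terms: 0.85×0.23 = 0.195500
The normalizing constant is 0.39×0.77 + 0.85×0.23 = 0.495800
P(overheating coolant loop | warning light, ¬faulty O2 sensor, low oil pressure) = 0.195500/0.495800 ≈ 0.394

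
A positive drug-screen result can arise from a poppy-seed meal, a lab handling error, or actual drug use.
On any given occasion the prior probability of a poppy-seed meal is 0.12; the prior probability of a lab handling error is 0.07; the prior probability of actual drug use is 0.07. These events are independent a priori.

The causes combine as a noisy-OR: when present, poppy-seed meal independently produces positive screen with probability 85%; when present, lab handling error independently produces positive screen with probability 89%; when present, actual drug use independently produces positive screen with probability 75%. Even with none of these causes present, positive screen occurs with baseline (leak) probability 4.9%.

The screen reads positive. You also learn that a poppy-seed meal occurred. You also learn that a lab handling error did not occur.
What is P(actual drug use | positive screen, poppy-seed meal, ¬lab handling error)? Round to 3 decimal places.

P(actual drug use | positive screen, poppy-seed meal, ¬lab handling error) ≈ 0.078

Under noisy-OR, P(positive screen | causes) = 1 − (1−0.049)·∏(1−qᵢ) over the active causes.
Sum P(positive screen|·) weighted by the priors over both values of actual drug use:
  P(positive screen | poppy-seed meal, ¬lab handling error) = 0.85735×0.93 + 0.964337×0.07
        = 0.797335 + 0.067504 = 0.864839
The terms with actual drug use present sum to 0.067504, so
  P(actual drug use | positive screen, poppy-seed meal, ¬lab handling error) = 0.067504 / 0.864839 ≈ 0.078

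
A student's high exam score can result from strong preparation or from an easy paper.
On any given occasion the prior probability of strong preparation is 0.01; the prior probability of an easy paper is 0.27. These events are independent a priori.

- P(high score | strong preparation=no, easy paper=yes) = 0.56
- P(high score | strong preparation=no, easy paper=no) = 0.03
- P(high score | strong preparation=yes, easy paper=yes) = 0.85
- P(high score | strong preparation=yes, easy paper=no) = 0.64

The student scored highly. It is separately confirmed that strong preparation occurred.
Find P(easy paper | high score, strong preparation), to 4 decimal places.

P(high score | strong preparation) = 0.64·0.73 + 0.85·0.27 = 0.467200 + 0.229500 = 0.696700
Of this, 0.229500 comes from 0.85·0.27 (the easy paper=true cases).
So P(easy paper | high score, strong preparation) = 0.229500/0.696700 ≈ 0.3294.

P(easy paper | high score, strong preparation) ≈ 0.3294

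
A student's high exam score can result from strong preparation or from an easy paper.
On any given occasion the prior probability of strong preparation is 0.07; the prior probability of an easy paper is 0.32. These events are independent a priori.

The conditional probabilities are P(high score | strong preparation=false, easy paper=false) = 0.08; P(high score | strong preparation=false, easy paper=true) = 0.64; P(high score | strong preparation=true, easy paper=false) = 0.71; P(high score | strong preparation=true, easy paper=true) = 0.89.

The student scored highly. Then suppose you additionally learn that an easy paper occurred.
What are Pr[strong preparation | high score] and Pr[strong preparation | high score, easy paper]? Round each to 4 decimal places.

Pr[strong preparation | high score] ≈ 0.1823; Pr[strong preparation | high score, easy paper] ≈ 0.0948

P(high score) = 0.08×0.93×0.68 + 0.64×0.93×0.32 + 0.71×0.07×0.68 + 0.89×0.07×0.32 = 0.050592 + 0.190464 + 0.033796 + 0.019936 = 0.294788
Restricting to configurations with strong preparation present: 0.033796 + 0.019936 = 0.053732.
Hence the posterior is 0.053732/0.294788 ≈ 0.1823.

Now also conditioning on easy paper=true:
P(high score | easy paper) = 0.64·0.93 + 0.89·0.07 = 0.595200 + 0.062300 = 0.657500
Of this, 0.062300 comes from 0.89·0.07 (the strong preparation=true cases).
So P(strong preparation | high score, easy paper) = 0.062300/0.657500 ≈ 0.0948.
This is intercausal reasoning (explaining away): once easy paper accounts for the high score, strong preparation becomes less likely.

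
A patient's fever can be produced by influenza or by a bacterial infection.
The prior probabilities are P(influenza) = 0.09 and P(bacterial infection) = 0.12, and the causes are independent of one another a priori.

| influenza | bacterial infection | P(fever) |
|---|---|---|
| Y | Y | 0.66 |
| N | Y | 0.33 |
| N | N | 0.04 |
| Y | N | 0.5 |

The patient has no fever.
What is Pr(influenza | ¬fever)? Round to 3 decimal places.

Pr(influenza | ¬fever) ≈ 0.049

For the numerator, keep only influenza=true terms: 0.039600 + 0.003672 = 0.043272
Normalizer over all consistent configurations: 0.96×0.91×0.88 + 0.67×0.91×0.12 + 0.5×0.09×0.88 + 0.34×0.09×0.12 = 0.885204
Posterior = 0.043272 / 0.885204 ≈ 0.049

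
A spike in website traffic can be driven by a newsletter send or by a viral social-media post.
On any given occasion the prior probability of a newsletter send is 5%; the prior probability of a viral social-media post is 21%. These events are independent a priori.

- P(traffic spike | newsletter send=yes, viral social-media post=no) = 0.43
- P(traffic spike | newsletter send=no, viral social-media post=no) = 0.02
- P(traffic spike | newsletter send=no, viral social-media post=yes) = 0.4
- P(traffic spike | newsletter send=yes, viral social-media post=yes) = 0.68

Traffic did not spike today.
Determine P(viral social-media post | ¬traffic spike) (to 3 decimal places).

P(viral social-media post | ¬traffic spike) ≈ 0.140

P(¬traffic spike) = 0.98*0.95*0.79 + 0.6*0.95*0.21 + 0.57*0.05*0.79 + 0.32*0.05*0.21 = 0.735490 + 0.119700 + 0.022515 + 0.003360 = 0.881065
Of this, 0.123060 comes from 0.119700 + 0.003360 (the viral social-media post=true cases).
P(viral social-media post | ¬traffic spike) = 0.123060 / 0.881065 ≈ 0.140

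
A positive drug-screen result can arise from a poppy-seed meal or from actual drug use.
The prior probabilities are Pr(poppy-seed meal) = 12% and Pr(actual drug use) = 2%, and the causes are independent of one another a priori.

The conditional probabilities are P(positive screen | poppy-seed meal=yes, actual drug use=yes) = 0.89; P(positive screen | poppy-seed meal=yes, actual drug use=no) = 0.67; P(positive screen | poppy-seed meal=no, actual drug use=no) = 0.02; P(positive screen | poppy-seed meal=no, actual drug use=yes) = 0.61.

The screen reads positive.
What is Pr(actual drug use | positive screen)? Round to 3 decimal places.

Pr(actual drug use | positive screen) ≈ 0.118

Sum P(positive screen|·) weighted by the priors over the 4 (poppy-seed meal, actual drug use) configurations:
  P(positive screen) = 0.02*0.88*0.98 + 0.61*0.88*0.02 + 0.67*0.12*0.98 + 0.89*0.12*0.02
        = 0.017248 + 0.010736 + 0.078792 + 0.002136 = 0.108912
Keeping only the actual drug use-present terms gives 0.012872, so
  P(actual drug use | positive screen) = 0.012872 / 0.108912 ≈ 0.118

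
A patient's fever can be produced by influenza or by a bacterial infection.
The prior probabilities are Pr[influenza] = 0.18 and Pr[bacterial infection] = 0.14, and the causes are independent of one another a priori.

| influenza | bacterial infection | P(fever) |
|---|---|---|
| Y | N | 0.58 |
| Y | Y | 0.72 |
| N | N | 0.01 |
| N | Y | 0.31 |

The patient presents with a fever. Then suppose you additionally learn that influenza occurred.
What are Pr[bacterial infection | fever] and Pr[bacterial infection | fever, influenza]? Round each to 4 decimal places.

P(fever) = 0.01×0.82×0.86 + 0.31×0.82×0.14 + 0.58×0.18×0.86 + 0.72×0.18×0.14 = 0.007052 + 0.035588 + 0.089784 + 0.018144 = 0.150568
The bacterial infection-present share is 0.035588 + 0.018144 = 0.053732.
So P(bacterial infection | fever) = 0.053732/0.150568 ≈ 0.3569.

With the extra evidence:
P(fever | influenza) = 0.58*0.86 + 0.72*0.14 = 0.498800 + 0.100800 = 0.599600
The bacterial infection-present share is 0.72*0.14 = 0.100800.
Hence the posterior is 0.100800/0.599600 ≈ 0.1681.

Pr[bacterial infection | fever] ≈ 0.3569; Pr[bacterial infection | fever, influenza] ≈ 0.1681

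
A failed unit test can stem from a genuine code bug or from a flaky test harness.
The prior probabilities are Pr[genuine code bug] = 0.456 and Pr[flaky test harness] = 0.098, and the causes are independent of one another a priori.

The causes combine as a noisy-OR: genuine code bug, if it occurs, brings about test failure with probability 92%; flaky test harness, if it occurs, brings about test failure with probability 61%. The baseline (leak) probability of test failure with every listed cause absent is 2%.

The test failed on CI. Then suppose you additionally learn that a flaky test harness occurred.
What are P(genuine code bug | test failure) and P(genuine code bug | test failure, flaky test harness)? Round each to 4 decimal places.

Under noisy-OR, P(test failure | causes) = 1 − (1−0.02)·∏(1−qᵢ) over the active causes.
Sum P(test failure|·) weighted by the priors over the 4 (genuine code bug, flaky test harness) configurations:
  P(test failure) = 0.02*0.544*0.902 + 0.6178*0.544*0.098 + 0.9216*0.456*0.902 + 0.969424*0.456*0.098
        = 0.009814 + 0.032936 + 0.379065 + 0.043322 = 0.465137
The terms with genuine code bug present sum to 0.422387, so
  P(genuine code bug | test failure) = 0.422387 / 0.465137 ≈ 0.9081

Now also conditioning on flaky test harness=true:
P(test failure | flaky test harness) = 0.6178·0.544 + 0.969424·0.456 = 0.336083 + 0.442057 = 0.778140
The genuine code bug-present share is 0.969424·0.456 = 0.442057.
Hence the posterior is 0.442057/0.778140 ≈ 0.5681.
The drop from 0.9081 to 0.5681 is the explaining-away (discounting) effect.

P(genuine code bug | test failure) ≈ 0.9081; P(genuine code bug | test failure, flaky test harness) ≈ 0.5681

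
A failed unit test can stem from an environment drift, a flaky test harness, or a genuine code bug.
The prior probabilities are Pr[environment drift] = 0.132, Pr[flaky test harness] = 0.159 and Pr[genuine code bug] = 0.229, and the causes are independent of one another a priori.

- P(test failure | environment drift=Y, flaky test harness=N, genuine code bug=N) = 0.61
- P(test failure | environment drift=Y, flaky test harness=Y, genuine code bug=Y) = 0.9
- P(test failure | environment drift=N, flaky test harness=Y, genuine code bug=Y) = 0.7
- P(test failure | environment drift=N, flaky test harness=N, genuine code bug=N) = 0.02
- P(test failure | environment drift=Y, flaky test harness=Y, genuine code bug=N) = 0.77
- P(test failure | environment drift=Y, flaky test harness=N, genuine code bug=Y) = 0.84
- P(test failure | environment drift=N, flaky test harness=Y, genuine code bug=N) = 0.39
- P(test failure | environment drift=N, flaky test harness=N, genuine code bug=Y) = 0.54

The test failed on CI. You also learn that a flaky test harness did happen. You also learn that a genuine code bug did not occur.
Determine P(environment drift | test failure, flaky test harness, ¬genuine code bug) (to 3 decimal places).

Sum P(test failure|·) weighted by the priors over both values of environment drift:
  P(test failure | flaky test harness, ¬genuine code bug) = 0.39*0.868 + 0.77*0.132
        = 0.338520 + 0.101640 = 0.440160
Keeping only the environment drift-present terms gives 0.101640, so
  P(environment drift | test failure, flaky test harness, ¬genuine code bug) = 0.101640 / 0.440160 ≈ 0.231

P(environment drift | test failure, flaky test harness, ¬genuine code bug) ≈ 0.231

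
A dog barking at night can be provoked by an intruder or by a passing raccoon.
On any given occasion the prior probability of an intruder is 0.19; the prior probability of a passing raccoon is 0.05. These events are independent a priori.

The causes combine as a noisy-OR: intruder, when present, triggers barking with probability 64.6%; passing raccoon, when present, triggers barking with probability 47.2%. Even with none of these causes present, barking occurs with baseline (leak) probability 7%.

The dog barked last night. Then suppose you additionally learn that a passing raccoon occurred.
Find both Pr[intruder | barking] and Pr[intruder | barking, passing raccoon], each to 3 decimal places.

Under noisy-OR, P(barking | causes) = 1 − (1−0.07)·∏(1−qᵢ) over the active causes.
Sum P(barking|·) weighted by the priors over the 4 (intruder, passing raccoon) configurations:
  P(barking) = 0.07×0.81×0.95 + 0.50896×0.81×0.05 + 0.67078×0.19×0.95 + 0.826172×0.19×0.05
        = 0.053865 + 0.020613 + 0.121076 + 0.007849 = 0.203403
Configurations with intruder contribute 0.128925, so
  P(intruder | barking) = 0.128925 / 0.203403 ≈ 0.634

Now also conditioning on passing raccoon=true:
P(barking | passing raccoon) = 0.50896·0.81 + 0.826172·0.19 = 0.412258 + 0.156973 = 0.569231
The intruder-present share is 0.826172·0.19 = 0.156973.
So P(intruder | barking, passing raccoon) = 0.156973/0.569231 ≈ 0.276.

Pr[intruder | barking] ≈ 0.634; Pr[intruder | barking, passing raccoon] ≈ 0.276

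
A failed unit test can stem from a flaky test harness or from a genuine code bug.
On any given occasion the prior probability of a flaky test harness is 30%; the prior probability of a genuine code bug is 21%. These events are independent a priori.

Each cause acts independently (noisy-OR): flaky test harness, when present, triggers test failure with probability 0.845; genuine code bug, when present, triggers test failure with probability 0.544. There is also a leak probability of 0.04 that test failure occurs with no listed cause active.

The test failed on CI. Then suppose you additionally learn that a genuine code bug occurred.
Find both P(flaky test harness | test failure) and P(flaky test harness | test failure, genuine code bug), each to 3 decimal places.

Under noisy-OR, P(test failure | causes) = 1 − (1−0.04)·∏(1−qᵢ) over the active causes.
Sum P(test failure|·) weighted by the priors over the 4 (flaky test harness, genuine code bug) configurations:
  P(test failure) = 0.04*0.7*0.79 + 0.56224*0.7*0.21 + 0.8512*0.3*0.79 + 0.932147*0.3*0.21
        = 0.022120 + 0.082649 + 0.201734 + 0.058725 = 0.365228
The terms with flaky test harness present sum to 0.260459, so
  P(flaky test harness | test failure) = 0.260459 / 0.365228 ≈ 0.713

Now condition on the additional information:
For the numerator, keep only flaky test harness=true terms: 0.932147×0.3 = 0.279644
Denominator P(test failure | genuine code bug): 0.56224×0.7 + 0.932147×0.3 = 0.673212
P(flaky test harness | test failure, genuine code bug) = 0.279644/0.673212 ≈ 0.415

P(flaky test harness | test failure) ≈ 0.713; P(flaky test harness | test failure, genuine code bug) ≈ 0.415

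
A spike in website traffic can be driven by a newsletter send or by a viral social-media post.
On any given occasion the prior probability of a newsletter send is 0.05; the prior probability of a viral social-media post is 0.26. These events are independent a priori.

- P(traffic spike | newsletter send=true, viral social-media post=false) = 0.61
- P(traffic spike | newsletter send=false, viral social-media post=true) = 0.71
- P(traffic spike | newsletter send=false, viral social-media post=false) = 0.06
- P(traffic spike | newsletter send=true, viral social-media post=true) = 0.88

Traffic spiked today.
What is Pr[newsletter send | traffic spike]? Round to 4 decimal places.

Sum P(traffic spike|·) weighted by the priors over the 4 (newsletter send, viral social-media post) configurations:
  P(traffic spike) = 0.06×0.95×0.74 + 0.71×0.95×0.26 + 0.61×0.05×0.74 + 0.88×0.05×0.26
        = 0.042180 + 0.175370 + 0.022570 + 0.011440 = 0.251560
The terms with newsletter send present sum to 0.034010, so
  P(newsletter send | traffic spike) = 0.034010 / 0.251560 ≈ 0.1352

Pr[newsletter send | traffic spike] ≈ 0.1352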